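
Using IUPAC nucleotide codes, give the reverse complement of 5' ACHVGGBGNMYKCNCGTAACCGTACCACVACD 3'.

5'-HGTBGTGGTACGGTTACGNGMRKNCVCCBDGT-3'

Standard pairs A↔T, G↔C; ambiguity codes pair Y↔R, M↔K, B↔V, D↔H, N↔N. Complement (TGDBCCVCNKRMGNGCATTGGCATGGTGBTGH), then reverse for 5'→3'.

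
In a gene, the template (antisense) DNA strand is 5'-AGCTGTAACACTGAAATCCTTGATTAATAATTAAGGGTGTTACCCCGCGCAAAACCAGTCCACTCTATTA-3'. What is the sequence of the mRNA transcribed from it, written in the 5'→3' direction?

5'-UAAUAGAGUGGACUGGUUUUGCGCGGGGUAACACCCUUAAUUAUUAAUCAAGGAUUUCAGUGUUACAGCU-3'

The mRNA has the sequence of the coding strand (reverse complement of the template) with T→U. Reverse complement of AGCTGTAACACTGAAATCCTTGATTAATAATTAAGGGTGTTACCCCGCGCAAAACCAGTCCACTCTATTA is TAATAGAGTGGACTGGTTTTGCGCGGGGTAACACCCTTAATTATTAATCAAGGATTTCAGTGTTACAGCT; then T→U.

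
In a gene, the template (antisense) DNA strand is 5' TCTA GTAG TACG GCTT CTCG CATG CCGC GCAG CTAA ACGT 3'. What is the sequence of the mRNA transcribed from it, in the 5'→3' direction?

5'-ACGUUUAGCUGCGCGGCAUGCGAGAAGCCGUACUACUAGA-3'

RNA polymerase reads the template 3'→5' and synthesizes mRNA 5'→3' by base-pairing (A→U, T→A, G↔C). The complement of the template is AGATCATCATGCCGAAGAGCGTACGGCGCGTCGATTTGCA; antiparallel, so 5'→3' the coding strand is ACGTTTAGCTGCGCGGCATGCGAGAAGCCGTACTACTAGA. Replace T with U for the mRNA.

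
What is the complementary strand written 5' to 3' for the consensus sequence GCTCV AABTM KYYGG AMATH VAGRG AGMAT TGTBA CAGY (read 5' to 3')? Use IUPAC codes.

5'-RCTGTVACAATKCTCYCTBDATKTCCRRMKAVTTBGAGC-3'

Standard pairs A↔T, G↔C; ambiguity codes pair R↔Y, M↔K, B↔V, H↔D. Complement (CGAGBTTVAKMRRCCTKTADBTCYCTCKTAACAVTGTCR), then reverse for 5'→3'.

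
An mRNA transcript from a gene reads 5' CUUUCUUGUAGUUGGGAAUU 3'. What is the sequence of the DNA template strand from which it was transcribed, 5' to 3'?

Replace U with T to get the coding DNA strand: CTTTCTTGTAGTTGGGAATT. The template strand is its reverse complement (complement GAAAGAACATCAACCCTTAA, then reverse).

5'-AATTCCCAACTACAAGAAAG-3'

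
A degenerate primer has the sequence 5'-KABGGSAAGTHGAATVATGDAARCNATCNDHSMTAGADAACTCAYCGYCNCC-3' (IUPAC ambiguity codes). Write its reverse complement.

5'-GGNGRCGRTGAGTTHTCTAKSDHNGATNGYTTHCATBATTCDACTTSCCVTM-3'

Standard pairs A↔T, G↔C; ambiguity codes pair R↔Y, M↔K, S↔S, B↔V, D↔H, N↔N. Complement (MTVCCSTTCADCTTABTACHTTYGNTAGNHDSKATCTHTTGAGTRGCRGNGG), then reverse for 5'→3'.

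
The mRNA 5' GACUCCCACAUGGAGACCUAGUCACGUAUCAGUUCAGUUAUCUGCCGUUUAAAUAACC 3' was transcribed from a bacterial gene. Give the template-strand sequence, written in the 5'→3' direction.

Replace U with T to get the coding DNA strand: GACTCCCACATGGAGACCTAGTCACGTATCAGTTCAGTTATCTGCCGTTTAAATAACC. The template strand is its reverse complement (complement CTGAGGGTGTACCTCTGGATCAGTGCATAGTCAAGTCAATAGACGGCAAATTTATTGG, then reverse).

5'-GGTTATTTAAACGGCAGATAACTGAACTGATACGTGACTAGGTCTCCATGTGGGAGTC-3'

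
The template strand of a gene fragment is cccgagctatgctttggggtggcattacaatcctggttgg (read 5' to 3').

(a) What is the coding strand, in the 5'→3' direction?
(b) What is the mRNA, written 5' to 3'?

(a) The coding strand is the reverse complement of the template: complement GGGCTCGATACGAAACCCCACCGTAATGTTAGGACCAACC, then reverse.
(b) mRNA has the coding-strand sequence with T→U.

(a) 5'-CCAACCAGGATTGTAATGCCACCCCAAAGCATAGCTCGGG-3'
(b) 5′-CCAACCAGGAUUGUAAUGCCACCCCAAAGCAUAGCUCGGG-3′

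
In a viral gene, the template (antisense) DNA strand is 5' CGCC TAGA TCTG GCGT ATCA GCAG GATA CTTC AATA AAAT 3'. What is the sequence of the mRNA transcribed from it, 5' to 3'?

5'-AUUUUAUUGAAGUAUCCUGCUGAUACGCCAGAUCUAGGCG-3'

The mRNA has the sequence of the coding strand (reverse complement of the template) with T→U. Reverse complement of CGCCTAGATCTGGCGTATCAGCAGGATACTTCAATAAAAT is ATTTTATTGAAGTATCCTGCTGATACGCCAGATCTAGGCG; then T→U.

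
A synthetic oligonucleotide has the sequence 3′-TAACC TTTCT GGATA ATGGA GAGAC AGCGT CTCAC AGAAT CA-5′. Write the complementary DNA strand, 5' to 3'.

The strand is given 3'→5', so its complement runs 5'→3' in the same left-to-right order: pair each base A↔T, G↔C.

5′-ATTGGAAAGACCTATTACCTCTCTGTCGCAGAGTGTCTTAGT-3′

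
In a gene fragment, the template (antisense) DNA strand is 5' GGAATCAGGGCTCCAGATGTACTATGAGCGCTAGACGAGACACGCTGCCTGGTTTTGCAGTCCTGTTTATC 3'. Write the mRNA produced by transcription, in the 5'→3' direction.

The mRNA has the sequence of the coding strand (reverse complement of the template) with T→U. Reverse complement of GGAATCAGGGCTCCAGATGTACTATGAGCGCTAGACGAGACACGCTGCCTGGTTTTGCAGTCCTGTTTATC is GATAAACAGGACTGCAAAACCAGGCAGCGTGTCTCGTCTAGCGCTCATAGTACATCTGGAGCCCTGATTCC; then T→U.

5'-GAUAAACAGGACUGCAAAACCAGGCAGCGUGUCUCGUCUAGCGCUCAUAGUACAUCUGGAGCCCUGAUUCC-3'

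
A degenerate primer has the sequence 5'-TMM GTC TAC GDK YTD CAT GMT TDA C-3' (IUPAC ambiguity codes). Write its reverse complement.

Standard pairs A↔T, G↔C; ambiguity codes pair Y↔R, M↔K, D↔H. Complement (AKKCAGATGCHMRAHGTACKAAHTG), then reverse for 5'→3'.

5'-GTHAAKCATGHARMHCGTAGACKKA-3'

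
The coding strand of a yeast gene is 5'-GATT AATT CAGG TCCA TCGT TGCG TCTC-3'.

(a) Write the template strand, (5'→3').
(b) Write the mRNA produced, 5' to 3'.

(a) 5'-GAGACGCAACGATGGACCTGAATTAATC-3'
(b) 5'-GAUUAAUUCAGGUCCAUCGUUGCGUCUC-3'

(a) The template strand is the reverse complement of the coding strand: complement CTAATTAAGTCCAGGTAGCAACGCAGAG, then reverse.
(b) mRNA matches the coding strand with T→U.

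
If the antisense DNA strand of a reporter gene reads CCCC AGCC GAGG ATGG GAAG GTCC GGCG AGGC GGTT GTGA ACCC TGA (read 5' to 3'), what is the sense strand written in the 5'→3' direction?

5'-TCAGGGTTCACAACCGCCTCGCCGGACCTTCCCATCCTCGGCTGGGG-3'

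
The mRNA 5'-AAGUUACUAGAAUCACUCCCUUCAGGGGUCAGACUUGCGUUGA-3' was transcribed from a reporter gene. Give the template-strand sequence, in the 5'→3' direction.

5'-TCAACGCAAGTCTGACCCCTGAAGGGAGTGATTCTAGTAACTT-3'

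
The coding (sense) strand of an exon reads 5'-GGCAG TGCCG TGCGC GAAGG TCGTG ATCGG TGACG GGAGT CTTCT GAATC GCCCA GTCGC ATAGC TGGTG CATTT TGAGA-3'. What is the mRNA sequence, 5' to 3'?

5'-GGCAGUGCCGUGCGCGAAGGUCGUGAUCGGUGACGGGAGUCUUCUGAAUCGCCCAGUCGCAUAGCUGGUGCAUUUUGAGA-3'

mRNA has the coding-strand sequence with U in place of T.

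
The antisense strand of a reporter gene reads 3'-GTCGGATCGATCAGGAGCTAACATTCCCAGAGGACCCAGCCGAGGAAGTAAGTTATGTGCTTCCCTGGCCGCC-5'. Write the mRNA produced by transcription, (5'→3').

5'-CAGCCUAGCUAGUCCUCGAUUGUAAGGGUCUCCUGGGUCGGCUCCUUCAUUCAAUACACGAAGGGACCGGCGG-3'

Reading the template 3'→5' as shown, RNA polymerase pairs each base (A→U, T→A, G↔C) to build mRNA 5'→3' directly.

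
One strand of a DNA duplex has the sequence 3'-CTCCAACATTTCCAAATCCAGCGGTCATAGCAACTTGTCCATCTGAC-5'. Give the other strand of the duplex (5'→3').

5'-GAGGTTGTAAAGGTTTAGGTCGCCAGTATCGTTGAACAGGTAGACTG-3'

The strand is given 3'→5', so its complement runs 5'→3' in the same left-to-right order: pair each base A↔T, G↔C.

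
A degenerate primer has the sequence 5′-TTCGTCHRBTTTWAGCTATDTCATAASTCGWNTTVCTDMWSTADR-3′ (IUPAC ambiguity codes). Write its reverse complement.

Standard pairs A↔T, G↔C; ambiguity codes pair R↔Y, M↔K, W↔W, S↔S, B↔V, D↔H, N↔N. Complement (AAGCAGDYVAAAWTCGATAHAGTATTSAGCWNAABGAHKWSATHY), then reverse for 5'→3'.

5′-YHTASWKHAGBAANWCGASTTATGAHATAGCTWAAAVYDGACGAA-3′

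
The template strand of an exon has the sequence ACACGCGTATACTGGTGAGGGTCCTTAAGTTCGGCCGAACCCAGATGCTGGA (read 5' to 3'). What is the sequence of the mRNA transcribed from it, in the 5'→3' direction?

5'-UCCAGCAUCUGGGUUCGGCCGAACUUAAGGACCCUCACCAGUAUACGCGUGU-3'

The mRNA has the sequence of the coding strand (reverse complement of the template) with T→U. Reverse complement of ACACGCGTATACTGGTGAGGGTCCTTAAGTTCGGCCGAACCCAGATGCTGGA is TCCAGCATCTGGGTTCGGCCGAACTTAAGGACCCTCACCAGTATACGCGTGT; then T→U.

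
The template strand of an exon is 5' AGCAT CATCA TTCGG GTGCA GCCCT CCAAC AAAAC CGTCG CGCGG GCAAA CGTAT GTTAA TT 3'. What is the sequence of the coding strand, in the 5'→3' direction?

5'-AATTAACATACGTTTGCCCGCGCGACGGTTTTGTTGGAGGGCTGCACCCGAATGATGATGCT-3'

The coding strand is complementary and antiparallel to the template: take the complement (A↔T, G↔C) and reverse.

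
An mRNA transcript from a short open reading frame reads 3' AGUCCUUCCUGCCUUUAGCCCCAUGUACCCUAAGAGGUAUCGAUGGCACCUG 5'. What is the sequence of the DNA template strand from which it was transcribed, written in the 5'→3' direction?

Written 5'→3' the mRNA is GUCCACGGUAGCUAUGGAGAAUCCCAUGUACCCCGAUUUCCGUCCUUCCUGA, so the coding DNA strand is GTCCACGGTAGCTATGGAGAATCCCATGTACCCCGATTTCCGTCCTTCCTGA. The template is its reverse complement.

5'-TCAGGAAGGACGGAAATCGGGGTACATGGGATTCTCCATAGCTACCGTGGAC-3'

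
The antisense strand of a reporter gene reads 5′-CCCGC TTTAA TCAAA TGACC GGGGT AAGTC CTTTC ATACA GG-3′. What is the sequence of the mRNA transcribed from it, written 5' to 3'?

5′-CCUGUAUGAAAGGACUUACCCCGGUCAUUUGAUUAAAGCGGG-3′

RNA polymerase reads the template 3'→5' and synthesizes mRNA 5'→3' by base-pairing (A→U, T→A, G↔C). The complement of the template is GGGCGAAATTAGTTTACTGGCCCCATTCAGGAAAGTATGTCC; antiparallel, so 5'→3' the coding strand is CCTGTATGAAAGGACTTACCCCGGTCATTTGATTAAAGCGGG. Replace T with U for the mRNA.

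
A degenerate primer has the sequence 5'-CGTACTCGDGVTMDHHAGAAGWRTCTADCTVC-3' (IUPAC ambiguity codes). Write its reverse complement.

5'-GBAGHTAGAYWCTTCTDDHKABCHCGAGTACG-3'

Standard pairs A↔T, G↔C; ambiguity codes pair R↔Y, M↔K, W↔W, D↔H, V↔B. Complement (GCATGAGCHCBAKHDDTCTTCWYAGATHGABG), then reverse for 5'→3'.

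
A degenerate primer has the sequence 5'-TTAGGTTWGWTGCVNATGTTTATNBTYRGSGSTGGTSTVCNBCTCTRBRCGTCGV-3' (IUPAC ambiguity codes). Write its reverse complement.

5'-BCGACGYVYAGAGVNGBASACCASCSCYRAVNATAAACATNBGCAWCWAACCTAA-3'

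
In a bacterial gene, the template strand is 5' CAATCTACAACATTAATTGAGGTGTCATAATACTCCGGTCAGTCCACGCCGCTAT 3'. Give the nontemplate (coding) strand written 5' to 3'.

5′-ATAGCGGCGTGGACTGACCGGAGTATTATGACACCTCAATTAATGTTGTAGATTG-3′

The coding strand is complementary and antiparallel to the template: take the complement (A↔T, G↔C) and reverse.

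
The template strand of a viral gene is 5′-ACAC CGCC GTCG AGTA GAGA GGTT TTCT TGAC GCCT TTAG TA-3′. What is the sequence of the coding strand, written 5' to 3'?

5'-TACTAAAGGCGTCAAGAAAACCTCTCTACTCGACGGCGGTGT-3'

The coding strand is complementary and antiparallel to the template: take the complement (A↔T, G↔C) and reverse.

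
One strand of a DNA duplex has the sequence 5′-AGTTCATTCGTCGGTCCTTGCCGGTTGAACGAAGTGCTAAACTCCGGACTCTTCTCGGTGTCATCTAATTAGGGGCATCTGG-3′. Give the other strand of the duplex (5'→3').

5'-CCAGATGCCCCTAATTAGATGACACCGAGAAGAGTCCGGAGTTTAGCACTTCGTTCAACCGGCAAGGACCGACGAATGAACT-3'

Pairing A↔T and G↔C gives TCAAGTAAGCAGCCAGGAACGGCCAACTTGCTTCACGATTTGAGGCCTGAGAAGAGCCACAGTAGATTAATCCCCGTAGACC, running 3'→5'. Reverse for the 5'→3' convention.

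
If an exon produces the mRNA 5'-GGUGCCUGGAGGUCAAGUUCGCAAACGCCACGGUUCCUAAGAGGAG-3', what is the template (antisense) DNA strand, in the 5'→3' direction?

Replace U with T to get the coding DNA strand: GGTGCCTGGAGGTCAAGTTCGCAAACGCCACGGTTCCTAAGAGGAG. The template strand is its reverse complement (complement CCACGGACCTCCAGTTCAAGCGTTTGCGGTGCCAAGGATTCTCCTC, then reverse).

5'-CTCCTCTTAGGAACCGTGGCGTTTGCGAACTTGACCTCCAGGCACC-3'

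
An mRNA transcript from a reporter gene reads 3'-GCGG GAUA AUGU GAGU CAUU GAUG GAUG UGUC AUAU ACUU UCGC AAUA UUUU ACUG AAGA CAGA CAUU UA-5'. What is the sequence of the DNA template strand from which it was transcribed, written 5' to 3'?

Written 5'→3' the mRNA is AUUUACAGACAGAAGUCAUUUUAUAACGCUUUCAUAUACUGUGUAGGUAGUUACUGAGUGUAAUAGGGCG, so the coding DNA strand is ATTTACAGACAGAAGTCATTTTATAACGCTTTCATATACTGTGTAGGTAGTTACTGAGTGTAATAGGGCG. The template is its reverse complement.

5'-CGCCCTATTACACTCAGTAACTACCTACACAGTATATGAAAGCGTTATAAAATGACTTCTGTCTGTAAAT-3'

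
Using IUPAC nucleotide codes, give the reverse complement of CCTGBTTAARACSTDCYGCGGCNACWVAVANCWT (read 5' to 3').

Standard pairs A↔T, G↔C; ambiguity codes pair R↔Y, W↔W, S↔S, B↔V, D↔H, N↔N. Complement (GGACVAATTYTGSAHGRCGCCGNTGWBTBTNGWA), then reverse for 5'→3'.

5′-AWGNTBTBWGTNGCCGCRGHASGTYTTAAVCAGG-3′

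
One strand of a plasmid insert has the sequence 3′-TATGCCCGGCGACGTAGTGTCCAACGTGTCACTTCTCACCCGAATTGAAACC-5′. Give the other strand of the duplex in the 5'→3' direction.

The strand is given 3'→5', so its complement runs 5'→3' in the same left-to-right order: pair each base A↔T, G↔C.

5'-ATACGGGCCGCTGCATCACAGGTTGCACAGTGAAGAGTGGGCTTAACTTTGG-3'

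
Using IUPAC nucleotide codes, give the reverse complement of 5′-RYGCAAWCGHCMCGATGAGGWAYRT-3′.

5'-AYRTWCCTCATCGKGDCGWTTGCRY-3'

Standard pairs A↔T, G↔C; ambiguity codes pair R↔Y, M↔K, W↔W, H↔D. Complement (YRCGTTWGCDGKGCTACTCCWTRYA), then reverse for 5'→3'.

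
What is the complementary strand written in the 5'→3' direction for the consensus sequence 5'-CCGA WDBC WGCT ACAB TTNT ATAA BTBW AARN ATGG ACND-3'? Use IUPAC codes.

5'-HNGTCCATNYTTWVAVTTATANAAVTGTAGCWGVHWTCGG-3'

Standard pairs A↔T, G↔C; ambiguity codes pair R↔Y, W↔W, B↔V, D↔H, N↔N. Complement (GGCTWHVGWCGATGTVAANATATTVAVWTTYNTACCTGNH), then reverse for 5'→3'.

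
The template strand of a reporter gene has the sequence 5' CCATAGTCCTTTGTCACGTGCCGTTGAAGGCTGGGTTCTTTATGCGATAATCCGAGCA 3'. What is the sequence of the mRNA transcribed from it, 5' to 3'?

5′-UGCUCGGAUUAUCGCAUAAAGAACCCAGCCUUCAACGGCACGUGACAAAGGACUAUGG-3′

The mRNA has the sequence of the coding strand (reverse complement of the template) with T→U. Reverse complement of CCATAGTCCTTTGTCACGTGCCGTTGAAGGCTGGGTTCTTTATGCGATAATCCGAGCA is TGCTCGGATTATCGCATAAAGAACCCAGCCTTCAACGGCACGTGACAAAGGACTATGG; then T→U.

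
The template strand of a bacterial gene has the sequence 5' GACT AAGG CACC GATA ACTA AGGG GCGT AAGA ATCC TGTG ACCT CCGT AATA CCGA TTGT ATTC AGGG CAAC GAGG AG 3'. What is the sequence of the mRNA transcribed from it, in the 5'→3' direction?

5'-CUCCUCGUUGCCCUGAAUACAAUCGGUAUUACGGAGGUCACAGGAUUCUUACGCCCCUUAGUUAUCGGUGCCUUAGUC-3'

The mRNA has the sequence of the coding strand (reverse complement of the template) with T→U. Reverse complement of GACTAAGGCACCGATAACTAAGGGGCGTAAGAATCCTGTGACCTCCGTAATACCGATTGTATTCAGGGCAACGAGGAG is CTCCTCGTTGCCCTGAATACAATCGGTATTACGGAGGTCACAGGATTCTTACGCCCCTTAGTTATCGGTGCCTTAGTC; then T→U.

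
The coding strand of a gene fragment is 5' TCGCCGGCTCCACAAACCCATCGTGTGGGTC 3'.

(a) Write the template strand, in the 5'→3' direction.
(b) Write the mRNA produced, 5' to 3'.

(a) The template strand is the reverse complement of the coding strand: complement AGCGGCCGAGGTGTTTGGGTAGCACACCCAG, then reverse.
(b) mRNA matches the coding strand with T→U.

(a) 5'-GACCCACACGATGGGTTTGTGGAGCCGGCGA-3'
(b) 5′-UCGCCGGCUCCACAAACCCAUCGUGUGGGUC-3′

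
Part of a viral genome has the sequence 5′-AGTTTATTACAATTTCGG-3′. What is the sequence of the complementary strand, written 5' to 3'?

5'-CCGAAATTGTAATAAACT-3'

Pairing A↔T and G↔C gives TCAAATAATGTTAAAGCC, running 3'→5'. Reverse for the 5'→3' convention.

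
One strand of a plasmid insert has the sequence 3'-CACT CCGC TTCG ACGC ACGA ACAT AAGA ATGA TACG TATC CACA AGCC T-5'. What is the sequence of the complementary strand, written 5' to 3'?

5'-GTGAGGCGAAGCTGCGTGCTTGTATTCTTACTATGCATAGGTGTTCGGA-3'

The strand is given 3'→5', so its complement runs 5'→3' in the same left-to-right order: pair each base A↔T, G↔C.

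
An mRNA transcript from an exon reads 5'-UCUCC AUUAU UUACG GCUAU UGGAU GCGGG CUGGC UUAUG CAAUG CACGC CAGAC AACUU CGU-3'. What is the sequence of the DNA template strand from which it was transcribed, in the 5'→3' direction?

Replace U with T to get the coding DNA strand: TCTCCATTATTTACGGCTATTGGATGCGGGCTGGCTTATGCAATGCACGCCAGACAACTTCGT. The template strand is its reverse complement (complement AGAGGTAATAAATGCCGATAACCTACGCCCGACCGAATACGTTACGTGCGGTCTGTTGAAGCA, then reverse).

5'-ACGAAGTTGTCTGGCGTGCATTGCATAAGCCAGCCCGCATCCAATAGCCGTAAATAATGGAGA-3'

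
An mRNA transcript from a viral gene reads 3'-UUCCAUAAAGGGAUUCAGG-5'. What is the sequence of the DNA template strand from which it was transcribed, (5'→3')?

5'-AAGGTATTTCCCTAAGTCC-3'

Written 5'→3' the mRNA is GGACUUAGGGAAAUACCUU, so the coding DNA strand is GGACTTAGGGAAATACCTT. The template is its reverse complement.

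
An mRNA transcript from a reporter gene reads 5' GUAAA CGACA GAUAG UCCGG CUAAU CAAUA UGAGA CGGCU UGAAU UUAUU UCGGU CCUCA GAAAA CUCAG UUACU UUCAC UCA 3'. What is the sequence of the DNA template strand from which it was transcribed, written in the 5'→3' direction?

5'-TGAGTGAAAGTAACTGAGTTTTCTGAGGACCGAAATAAATTCAAGCCGTCTCATATTGATTAGCCGGACTATCTGTCGTTTAC-3'

Replace U with T to get the coding DNA strand: GTAAACGACAGATAGTCCGGCTAATCAATATGAGACGGCTTGAATTTATTTCGGTCCTCAGAAAACTCAGTTACTTTCACTCA. The template strand is its reverse complement (complement CATTTGCTGTCTATCAGGCCGATTAGTTATACTCTGCCGAACTTAAATAAAGCCAGGAGTCTTTTGAGTCAATGAAAGTGAGT, then reverse).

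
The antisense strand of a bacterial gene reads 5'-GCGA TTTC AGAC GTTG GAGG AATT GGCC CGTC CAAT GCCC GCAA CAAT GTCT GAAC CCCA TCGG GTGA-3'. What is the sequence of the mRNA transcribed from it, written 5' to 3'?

5'-UCACCCGAUGGGGUUCAGACAUUGUUGCGGGCAUUGGACGGGCCAAUUCCUCCAACGUCUGAAAUCGC-3'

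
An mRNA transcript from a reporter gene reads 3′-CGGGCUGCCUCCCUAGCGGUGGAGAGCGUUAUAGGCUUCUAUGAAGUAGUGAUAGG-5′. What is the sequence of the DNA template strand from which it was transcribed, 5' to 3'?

5'-GCCCGACGGAGGGATCGCCACCTCTCGCAATATCCGAAGATACTTCATCACTATCC-3'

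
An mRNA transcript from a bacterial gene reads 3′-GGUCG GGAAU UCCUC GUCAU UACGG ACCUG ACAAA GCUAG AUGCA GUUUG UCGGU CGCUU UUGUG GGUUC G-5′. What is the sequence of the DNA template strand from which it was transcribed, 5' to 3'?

Written 5'→3' the mRNA is GCUUGGGUGUUUUCGCUGGCUGUUUGACGUAGAUCGAAACAGUCCAGGCAUUACUGCUCCUUAAGGGCUGG, so the coding DNA strand is GCTTGGGTGTTTTCGCTGGCTGTTTGACGTAGATCGAAACAGTCCAGGCATTACTGCTCCTTAAGGGCTGG. The template is its reverse complement.

5′-CCAGCCCTTAAGGAGCAGTAATGCCTGGACTGTTTCGATCTACGTCAAACAGCCAGCGAAAACACCCAAGC-3′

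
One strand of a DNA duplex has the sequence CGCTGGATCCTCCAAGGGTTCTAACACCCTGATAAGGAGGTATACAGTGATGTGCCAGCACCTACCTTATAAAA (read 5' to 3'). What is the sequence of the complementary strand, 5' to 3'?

5'-TTTTATAAGGTAGGTGCTGGCACATCACTGTATACCTCCTTATCAGGGTGTTAGAACCCTTGGAGGATCCAGCG-3'

The complement of CGCTGGATCCTCCAAGGGTTCTAACACCCTGATAAGGAGGTATACAGTGATGTGCCAGCACCTACCTTATAAAA is GCGACCTAGGAGGTTCCCAAGATTGTGGGACTATTCCTCCATATGTCACTACACGGTCGTGGATGGAATATTTT (A↔T, G↔C). DNA strands are antiparallel, so the complementary strand runs 3'→5'; reversing gives the 5'→3' form.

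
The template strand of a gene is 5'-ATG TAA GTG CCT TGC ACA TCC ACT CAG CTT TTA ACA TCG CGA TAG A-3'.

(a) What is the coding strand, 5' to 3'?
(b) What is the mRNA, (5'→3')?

(a) 5'-TCTATCGCGATGTTAAAAGCTGAGTGGATGTGCAAGGCACTTACAT-3'
(b) 5'-UCUAUCGCGAUGUUAAAAGCUGAGUGGAUGUGCAAGGCACUUACAU-3'

(a) The coding strand is the reverse complement of the template: complement TACATTCACGGAACGTGTAGGTGAGTCGAAAATTGTAGCGCTATCT, then reverse.
(b) mRNA has the coding-strand sequence with T→U.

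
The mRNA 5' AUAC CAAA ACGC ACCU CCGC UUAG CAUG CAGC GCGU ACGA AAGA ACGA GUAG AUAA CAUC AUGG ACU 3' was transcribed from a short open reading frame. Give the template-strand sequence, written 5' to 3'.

5'-AGTCCATGATGTTATCTACTCGTTCTTTCGTACGCGCTGCATGCTAAGCGGAGGTGCGTTTTGGTAT-3'

Replace U with T to get the coding DNA strand: ATACCAAAACGCACCTCCGCTTAGCATGCAGCGCGTACGAAAGAACGAGTAGATAACATCATGGACT. The template strand is its reverse complement (complement TATGGTTTTGCGTGGAGGCGAATCGTACGTCGCGCATGCTTTCTTGCTCATCTATTGTAGTACCTGA, then reverse).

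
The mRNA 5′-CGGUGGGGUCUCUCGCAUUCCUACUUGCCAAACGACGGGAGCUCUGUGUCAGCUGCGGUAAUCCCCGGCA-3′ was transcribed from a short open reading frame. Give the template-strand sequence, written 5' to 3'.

Replace U with T to get the coding DNA strand: CGGTGGGGTCTCTCGCATTCCTACTTGCCAAACGACGGGAGCTCTGTGTCAGCTGCGGTAATCCCCGGCA. The template strand is its reverse complement (complement GCCACCCCAGAGAGCGTAAGGATGAACGGTTTGCTGCCCTCGAGACACAGTCGACGCCATTAGGGGCCGT, then reverse).

5'-TGCCGGGGATTACCGCAGCTGACACAGAGCTCCCGTCGTTTGGCAAGTAGGAATGCGAGAGACCCCACCG-3'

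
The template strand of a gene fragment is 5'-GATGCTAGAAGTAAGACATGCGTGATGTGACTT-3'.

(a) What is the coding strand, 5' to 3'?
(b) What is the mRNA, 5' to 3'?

(a) The coding strand is the reverse complement of the template: complement CTACGATCTTCATTCTGTACGCACTACACTGAA, then reverse.
(b) mRNA has the coding-strand sequence with T→U.

(a) 5'-AAGTCACATCACGCATGTCTTACTTCTAGCATC-3'
(b) 5'-AAGUCACAUCACGCAUGUCUUACUUCUAGCAUC-3'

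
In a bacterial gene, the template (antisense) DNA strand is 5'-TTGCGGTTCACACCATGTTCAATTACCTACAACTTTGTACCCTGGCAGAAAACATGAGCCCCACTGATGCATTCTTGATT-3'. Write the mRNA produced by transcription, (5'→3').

RNA polymerase reads the template 3'→5' and synthesizes mRNA 5'→3' by base-pairing (A→U, T→A, G↔C). The complement of the template is AACGCCAAGTGTGGTACAAGTTAATGGATGTTGAAACATGGGACCGTCTTTTGTACTCGGGGTGACTACGTAAGAACTAA; antiparallel, so 5'→3' the coding strand is AATCAAGAATGCATCAGTGGGGCTCATGTTTTCTGCCAGGGTACAAAGTTGTAGGTAATTGAACATGGTGTGAACCGCAA. Replace T with U for the mRNA.

5′-AAUCAAGAAUGCAUCAGUGGGGCUCAUGUUUUCUGCCAGGGUACAAAGUUGUAGGUAAUUGAACAUGGUGUGAACCGCAA-3′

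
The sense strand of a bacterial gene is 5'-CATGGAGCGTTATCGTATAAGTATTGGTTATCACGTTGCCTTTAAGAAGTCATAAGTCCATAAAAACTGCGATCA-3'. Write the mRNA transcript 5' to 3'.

5'-CAUGGAGCGUUAUCGUAUAAGUAUUGGUUAUCACGUUGCCUUUAAGAAGUCAUAAGUCCAUAAAAACUGCGAUCA-3'

The mRNA is synthesized from the template strand, so it matches the coding strand with T replaced by U.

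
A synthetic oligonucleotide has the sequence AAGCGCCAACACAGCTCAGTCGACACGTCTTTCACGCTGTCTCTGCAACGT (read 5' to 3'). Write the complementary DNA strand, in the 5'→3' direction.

The complement of AAGCGCCAACACAGCTCAGTCGACACGTCTTTCACGCTGTCTCTGCAACGT is TTCGCGGTTGTGTCGAGTCAGCTGTGCAGAAAGTGCGACAGAGACGTTGCA (A↔T, G↔C). DNA strands are antiparallel, so the complementary strand runs 3'→5'; reversing gives the 5'→3' form.

5′-ACGTTGCAGAGACAGCGTGAAAGACGTGTCGACTGAGCTGTGTTGGCGCTT-3′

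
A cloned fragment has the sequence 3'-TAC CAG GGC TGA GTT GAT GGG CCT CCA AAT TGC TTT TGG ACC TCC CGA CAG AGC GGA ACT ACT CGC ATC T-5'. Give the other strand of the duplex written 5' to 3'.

5'-ATGGTCCCGACTCAACTACCCGGAGGTTTAACGAAAACCTGGAGGGCTGTCTCGCCTTGATGAGCGTAGA-3'

The strand is given 3'→5', so its complement runs 5'→3' in the same left-to-right order: pair each base A↔T, G↔C.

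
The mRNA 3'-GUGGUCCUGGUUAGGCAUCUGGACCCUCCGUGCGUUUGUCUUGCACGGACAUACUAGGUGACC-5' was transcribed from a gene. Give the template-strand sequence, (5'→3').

5'-CACCAGGACCAATCCGTAGACCTGGGAGGCACGCAAACAGAACGTGCCTGTATGATCCACTGG-3'

Written 5'→3' the mRNA is CCAGUGGAUCAUACAGGCACGUUCUGUUUGCGUGCCUCCCAGGUCUACGGAUUGGUCCUGGUG, so the coding DNA strand is CCAGTGGATCATACAGGCACGTTCTGTTTGCGTGCCTCCCAGGTCTACGGATTGGTCCTGGTG. The template is its reverse complement.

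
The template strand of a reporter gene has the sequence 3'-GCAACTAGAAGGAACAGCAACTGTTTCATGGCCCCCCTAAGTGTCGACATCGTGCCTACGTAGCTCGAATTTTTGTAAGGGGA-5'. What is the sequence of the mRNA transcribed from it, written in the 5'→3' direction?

5'-CGUUGAUCUUCCUUGUCGUUGACAAAGUACCGGGGGGAUUCACAGCUGUAGCACGGAUGCAUCGAGCUUAAAAACAUUCCCCU-3'

Reading the template 3'→5' as shown, RNA polymerase pairs each base (A→U, T→A, G↔C) to build mRNA 5'→3' directly.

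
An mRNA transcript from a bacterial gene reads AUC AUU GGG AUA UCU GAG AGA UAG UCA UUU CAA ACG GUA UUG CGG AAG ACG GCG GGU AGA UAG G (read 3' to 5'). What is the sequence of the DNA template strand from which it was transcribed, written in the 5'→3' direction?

5'-TAGTAACCCTATAGACTCTCTATCAGTAAAGTTTGCCATAACGCCTTCTGCCGCCCATCTATCC-3'

Written 5'→3' the mRNA is GGAUAGAUGGGCGGCAGAAGGCGUUAUGGCAAACUUUACUGAUAGAGAGUCUAUAGGGUUACUA, so the coding DNA strand is GGATAGATGGGCGGCAGAAGGCGTTATGGCAAACTTTACTGATAGAGAGTCTATAGGGTTACTA. The template is its reverse complement.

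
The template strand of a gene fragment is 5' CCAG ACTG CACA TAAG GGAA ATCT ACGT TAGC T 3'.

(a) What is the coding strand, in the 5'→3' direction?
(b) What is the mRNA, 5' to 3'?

(a) 5'-AGCTAACGTAGATTTCCCTTATGTGCAGTCTGG-3'
(b) 5'-AGCUAACGUAGAUUUCCCUUAUGUGCAGUCUGG-3'

(a) The coding strand is the reverse complement of the template: complement GGTCTGACGTGTATTCCCTTTAGATGCAATCGA, then reverse.
(b) mRNA has the coding-strand sequence with T→U.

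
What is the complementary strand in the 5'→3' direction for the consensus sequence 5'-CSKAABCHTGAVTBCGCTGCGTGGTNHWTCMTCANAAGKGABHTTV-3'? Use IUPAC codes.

Standard pairs A↔T, G↔C; ambiguity codes pair M↔K, W↔W, S↔S, B↔V, H↔D, N↔N. Complement (GSMTTVGDACTBAVGCGACGCACCANDWAGKAGTNTTCMCTVDAAB), then reverse for 5'→3'.

5'-BAADVTCMCTTNTGAKGAWDNACCACGCAGCGVABTCADGVTTMSG-3'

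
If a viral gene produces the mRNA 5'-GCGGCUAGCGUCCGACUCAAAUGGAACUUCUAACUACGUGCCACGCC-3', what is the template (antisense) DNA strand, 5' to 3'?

5'-GGCGTGGCACGTAGTTAGAAGTTCCATTTGAGTCGGACGCTAGCCGC-3'

Replace U with T to get the coding DNA strand: GCGGCTAGCGTCCGACTCAAATGGAACTTCTAACTACGTGCCACGCC. The template strand is its reverse complement (complement CGCCGATCGCAGGCTGAGTTTACCTTGAAGATTGATGCACGGTGCGG, then reverse).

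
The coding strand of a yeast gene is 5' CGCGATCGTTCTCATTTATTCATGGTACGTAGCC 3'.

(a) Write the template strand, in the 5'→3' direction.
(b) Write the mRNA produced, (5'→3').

(a) 5'-GGCTACGTACCATGAATAAATGAGAACGATCGCG-3'
(b) 5'-CGCGAUCGUUCUCAUUUAUUCAUGGUACGUAGCC-3'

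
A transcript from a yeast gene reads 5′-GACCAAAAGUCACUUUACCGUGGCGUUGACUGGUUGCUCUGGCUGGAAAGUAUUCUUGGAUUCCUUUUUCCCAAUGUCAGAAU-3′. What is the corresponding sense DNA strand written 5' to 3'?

The coding DNA strand has the same 5'→3' sequence as the mRNA with U replaced by T.

5′-GACCAAAAGTCACTTTACCGTGGCGTTGACTGGTTGCTCTGGCTGGAAAGTATTCTTGGATTCCTTTTTCCCAATGTCAGAAT-3′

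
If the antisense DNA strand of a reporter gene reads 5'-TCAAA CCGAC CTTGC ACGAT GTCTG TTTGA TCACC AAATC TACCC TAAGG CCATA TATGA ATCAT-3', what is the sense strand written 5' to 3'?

5'-ATGATTCATATATGGCCTTAGGGTAGATTTGGTGATCAAACAGACATCGTGCAAGGTCGGTTTGA-3'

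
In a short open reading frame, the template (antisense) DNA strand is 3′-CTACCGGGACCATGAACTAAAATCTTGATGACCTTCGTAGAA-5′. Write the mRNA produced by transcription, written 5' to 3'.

5'-GAUGGCCCUGGUACUUGAUUUUAGAACUACUGGAAGCAUCUU-3'

Reading the template 3'→5' as shown, RNA polymerase pairs each base (A→U, T→A, G↔C) to build mRNA 5'→3' directly.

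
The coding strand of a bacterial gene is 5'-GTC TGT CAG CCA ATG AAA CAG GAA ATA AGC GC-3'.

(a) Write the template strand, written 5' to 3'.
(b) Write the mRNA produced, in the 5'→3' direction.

(a) 5′-GCGCTTATTTCCTGTTTCATTGGCTGACAGAC-3′
(b) 5'-GUCUGUCAGCCAAUGAAACAGGAAAUAAGCGC-3'

(a) The template strand is the reverse complement of the coding strand: complement CAGACAGTCGGTTACTTTGTCCTTTATTCGCG, then reverse.
(b) mRNA matches the coding strand with T→U.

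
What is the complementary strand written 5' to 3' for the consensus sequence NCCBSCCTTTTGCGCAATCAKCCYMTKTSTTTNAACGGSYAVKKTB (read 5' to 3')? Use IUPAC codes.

5'-VAMMBTRSCCGTTNAAASAMAKRGGMTGATTGCGCAAAAGGSVGGN-3'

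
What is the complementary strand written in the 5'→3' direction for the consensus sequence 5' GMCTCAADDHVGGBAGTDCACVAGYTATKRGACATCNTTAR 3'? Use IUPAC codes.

Standard pairs A↔T, G↔C; ambiguity codes pair R↔Y, M↔K, B↔V, D↔H, N↔N. Complement (CKGAGTTHHDBCCVTCAHGTGBTCRATAMYCTGTAGNAATY), then reverse for 5'→3'.

5'-YTAANGATGTCYMATARCTBGTGHACTVCCBDHHTTGAGKC-3'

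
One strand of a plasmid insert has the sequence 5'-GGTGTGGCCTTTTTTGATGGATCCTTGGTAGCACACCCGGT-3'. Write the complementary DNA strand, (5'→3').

5'-ACCGGGTGTGCTACCAAGGATCCATCAAAAAAGGCCACACC-3'

The complement of GGTGTGGCCTTTTTTGATGGATCCTTGGTAGCACACCCGGT is CCACACCGGAAAAAACTACCTAGGAACCATCGTGTGGGCCA (A↔T, G↔C). DNA strands are antiparallel, so the complementary strand runs 3'→5'; reversing gives the 5'→3' form.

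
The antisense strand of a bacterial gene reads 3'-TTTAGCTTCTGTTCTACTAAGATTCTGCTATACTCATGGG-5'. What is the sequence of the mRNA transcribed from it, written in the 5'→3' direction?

5'-AAAUCGAAGACAAGAUGAUUCUAAGACGAUAUGAGUACCC-3'

Reading the template 3'→5' as shown, RNA polymerase pairs each base (A→U, T→A, G↔C) to build mRNA 5'→3' directly.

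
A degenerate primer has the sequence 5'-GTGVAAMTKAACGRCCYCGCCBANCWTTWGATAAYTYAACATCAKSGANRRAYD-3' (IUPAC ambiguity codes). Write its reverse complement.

Standard pairs A↔T, G↔C; ambiguity codes pair R↔Y, M↔K, W↔W, S↔S, B↔V, D↔H, N↔N. Complement (CACBTTKAMTTGCYGGRGCGGVTNGWAAWCTATTRARTTGTAGTMSCTNYYTRH), then reverse for 5'→3'.

5'-HRTYYNTCSMTGATGTTRARTTATCWAAWGNTVGGCGRGGYCGTTMAKTTBCAC-3'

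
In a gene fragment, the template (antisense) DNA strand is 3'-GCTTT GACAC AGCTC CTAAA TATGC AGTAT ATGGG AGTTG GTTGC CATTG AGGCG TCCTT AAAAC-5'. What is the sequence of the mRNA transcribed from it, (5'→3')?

Reading the template 3'→5' as shown, RNA polymerase pairs each base (A→U, T→A, G↔C) to build mRNA 5'→3' directly.

5'-CGAAACUGUGUCGAGGAUUUAUACGUCAUAUACCCUCAACCAACGGUAACUCCGCAGGAAUUUUG-3'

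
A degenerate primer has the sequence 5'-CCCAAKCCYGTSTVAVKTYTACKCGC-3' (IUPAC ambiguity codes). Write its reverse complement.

5'-GCGMGTARAMBTBASACRGGMTTGGG-3'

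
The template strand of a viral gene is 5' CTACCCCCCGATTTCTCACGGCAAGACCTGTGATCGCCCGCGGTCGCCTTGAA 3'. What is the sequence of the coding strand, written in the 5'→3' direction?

5'-TTCAAGGCGACCGCGGGCGATCACAGGTCTTGCCGTGAGAAATCGGGGGGTAG-3'

The coding strand is complementary and antiparallel to the template: take the complement (A↔T, G↔C) and reverse.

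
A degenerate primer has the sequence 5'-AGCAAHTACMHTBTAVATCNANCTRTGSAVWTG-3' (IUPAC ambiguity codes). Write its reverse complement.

Standard pairs A↔T, G↔C; ambiguity codes pair R↔Y, M↔K, W↔W, S↔S, B↔V, H↔D, N↔N. Complement (TCGTTDATGKDAVATBTAGNTNGAYACSTBWAC), then reverse for 5'→3'.

5'-CAWBTSCAYAGNTNGATBTAVADKGTADTTGCT-3'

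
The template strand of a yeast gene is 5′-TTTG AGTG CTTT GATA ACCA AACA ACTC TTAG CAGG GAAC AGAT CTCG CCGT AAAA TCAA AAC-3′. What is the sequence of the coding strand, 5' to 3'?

The coding strand is complementary and antiparallel to the template: take the complement (A↔T, G↔C) and reverse.

5'-GTTTTGATTTTACGGCGAGATCTGTTCCCTGCTAAGAGTTGTTTGGTTATCAAAGCACTCAAA-3'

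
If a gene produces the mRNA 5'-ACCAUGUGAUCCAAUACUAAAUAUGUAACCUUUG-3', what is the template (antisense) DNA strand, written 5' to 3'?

5'-CAAAGGTTACATATTTAGTATTGGATCACATGGT-3'

Replace U with T to get the coding DNA strand: ACCATGTGATCCAATACTAAATATGTAACCTTTG. The template strand is its reverse complement (complement TGGTACACTAGGTTATGATTTATACATTGGAAAC, then reverse).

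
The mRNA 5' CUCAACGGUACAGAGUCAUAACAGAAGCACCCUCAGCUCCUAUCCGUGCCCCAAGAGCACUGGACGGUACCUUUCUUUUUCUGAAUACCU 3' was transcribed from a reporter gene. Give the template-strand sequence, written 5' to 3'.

5'-AGGTATTCAGAAAAAGAAAGGTACCGTCCAGTGCTCTTGGGGCACGGATAGGAGCTGAGGGTGCTTCTGTTATGACTCTGTACCGTTGAG-3'

Replace U with T to get the coding DNA strand: CTCAACGGTACAGAGTCATAACAGAAGCACCCTCAGCTCCTATCCGTGCCCCAAGAGCACTGGACGGTACCTTTCTTTTTCTGAATACCT. The template strand is its reverse complement (complement GAGTTGCCATGTCTCAGTATTGTCTTCGTGGGAGTCGAGGATAGGCACGGGGTTCTCGTGACCTGCCATGGAAAGAAAAAGACTTATGGA, then reverse).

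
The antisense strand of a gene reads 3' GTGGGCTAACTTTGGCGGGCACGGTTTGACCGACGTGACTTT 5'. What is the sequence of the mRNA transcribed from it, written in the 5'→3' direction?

5'-CACCCGAUUGAAACCGCCCGUGCCAAACUGGCUGCACUGAAA-3'

Reading the template 3'→5' as shown, RNA polymerase pairs each base (A→U, T→A, G↔C) to build mRNA 5'→3' directly.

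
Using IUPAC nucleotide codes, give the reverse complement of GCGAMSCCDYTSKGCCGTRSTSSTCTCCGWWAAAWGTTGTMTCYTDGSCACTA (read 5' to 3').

Standard pairs A↔T, G↔C; ambiguity codes pair R↔Y, M↔K, W↔W, S↔S, D↔H. Complement (CGCTKSGGHRASMCGGCAYSASSAGAGGCWWTTTWCAACAKAGRAHCSGTGAT), then reverse for 5'→3'.

5'-TAGTGSCHARGAKACAACWTTTWWCGGAGASSASYACGGCMSARHGGSKTCGC-3'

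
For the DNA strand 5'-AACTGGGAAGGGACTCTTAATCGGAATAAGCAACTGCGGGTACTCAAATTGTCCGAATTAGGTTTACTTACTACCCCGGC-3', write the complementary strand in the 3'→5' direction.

Base-pairing A↔T, G↔C gives the complement. The complementary strand is antiparallel, so paired with a 5'→3' strand it runs 3'→5'.

3'-TTGACCCTTCCCTGAGAATTAGCCTTATTCGTTGACGCCCATGAGTTTAACAGGCTTAATCCAAATGAATGATGGGGCCG-5'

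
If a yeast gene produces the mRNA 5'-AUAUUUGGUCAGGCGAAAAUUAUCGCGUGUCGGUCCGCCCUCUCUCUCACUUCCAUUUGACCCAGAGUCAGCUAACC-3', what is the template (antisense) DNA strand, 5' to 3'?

5'-GGTTAGCTGACTCTGGGTCAAATGGAAGTGAGAGAGAGGGCGGACCGACACGCGATAATTTTCGCCTGACCAAATAT-3'

Replace U with T to get the coding DNA strand: ATATTTGGTCAGGCGAAAATTATCGCGTGTCGGTCCGCCCTCTCTCTCACTTCCATTTGACCCAGAGTCAGCTAACC. The template strand is its reverse complement (complement TATAAACCAGTCCGCTTTTAATAGCGCACAGCCAGGCGGGAGAGAGAGTGAAGGTAAACTGGGTCTCAGTCGATTGG, then reverse).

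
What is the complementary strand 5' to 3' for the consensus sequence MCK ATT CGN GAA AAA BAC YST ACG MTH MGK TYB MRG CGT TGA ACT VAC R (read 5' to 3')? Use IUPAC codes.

Standard pairs A↔T, G↔C; ambiguity codes pair R↔Y, M↔K, S↔S, B↔V, H↔D, N↔N. Complement (KGMTAAGCNCTTTTTVTGRSATGCKADKCMARVKYCGCAACTTGABTGY), then reverse for 5'→3'.

5'-YGTBAGTTCAACGCYKVRAMCKDAKCGTASRGTVTTTTTCNCGAATMGK-3'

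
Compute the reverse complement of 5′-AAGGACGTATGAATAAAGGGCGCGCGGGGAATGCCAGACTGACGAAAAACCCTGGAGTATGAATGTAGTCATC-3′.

Complement each base (A↔T, G↔C): TTCCTGCATACTTATTTCCCGCGCGCCCCTTACGGTCTGACTGCTTTTTGGGACCTCATACTTACATCAGTAG. Then reverse.

5′-GATGACTACATTCATACTCCAGGGTTTTTCGTCAGTCTGGCATTCCCCGCGCGCCCTTTATTCATACGTCCTT-3′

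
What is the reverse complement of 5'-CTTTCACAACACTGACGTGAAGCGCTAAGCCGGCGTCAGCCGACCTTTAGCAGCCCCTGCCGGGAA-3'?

Reading the sequence 3'→5' and pairing each base (A↔T, G↔C) gives the reverse complement directly.

5'-TTCCCGGCAGGGGCTGCTAAAGGTCGGCTGACGCCGGCTTAGCGCTTCACGTCAGTGTTGTGAAAG-3'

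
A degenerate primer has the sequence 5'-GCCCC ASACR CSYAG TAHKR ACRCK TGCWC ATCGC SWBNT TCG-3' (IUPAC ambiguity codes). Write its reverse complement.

Standard pairs A↔T, G↔C; ambiguity codes pair R↔Y, K↔M, W↔W, S↔S, B↔V, H↔D, N↔N. Complement (CGGGGTSTGYGSRTCATDMYTGYGMACGWGTAGCGSWVNAAGC), then reverse for 5'→3'.

5'-CGAANVWSGCGATGWGCAMGYGTYMDTACTRSGYGTSTGGGGC-3'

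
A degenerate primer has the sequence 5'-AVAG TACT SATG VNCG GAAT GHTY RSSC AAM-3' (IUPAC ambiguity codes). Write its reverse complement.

Standard pairs A↔T, G↔C; ambiguity codes pair R↔Y, M↔K, S↔S, H↔D, V↔B, N↔N. Complement (TBTCATGASTACBNGCCTTACDARYSSGTTK), then reverse for 5'→3'.

5'-KTTGSSYRADCATTCCGNBCATSAGTACTBT-3'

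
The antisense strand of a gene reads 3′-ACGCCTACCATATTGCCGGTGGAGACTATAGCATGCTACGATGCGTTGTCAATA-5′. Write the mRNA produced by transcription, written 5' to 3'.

5'-UGCGGAUGGUAUAACGGCCACCUCUGAUAUCGUACGAUGCUACGCAACAGUUAU-3'

Reading the template 3'→5' as shown, RNA polymerase pairs each base (A→U, T→A, G↔C) to build mRNA 5'→3' directly.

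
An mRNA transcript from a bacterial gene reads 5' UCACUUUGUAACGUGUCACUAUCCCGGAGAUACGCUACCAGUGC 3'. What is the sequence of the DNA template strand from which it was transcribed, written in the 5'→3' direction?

5'-GCACTGGTAGCGTATCTCCGGGATAGTGACACGTTACAAAGTGA-3'

Replace U with T to get the coding DNA strand: TCACTTTGTAACGTGTCACTATCCCGGAGATACGCTACCAGTGC. The template strand is its reverse complement (complement AGTGAAACATTGCACAGTGATAGGGCCTCTATGCGATGGTCACG, then reverse).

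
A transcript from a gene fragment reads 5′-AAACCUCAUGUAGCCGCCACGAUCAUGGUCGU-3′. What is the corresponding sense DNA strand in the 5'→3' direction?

The coding DNA strand has the same 5'→3' sequence as the mRNA with U replaced by T.

5'-AAACCTCATGTAGCCGCCACGATCATGGTCGT-3'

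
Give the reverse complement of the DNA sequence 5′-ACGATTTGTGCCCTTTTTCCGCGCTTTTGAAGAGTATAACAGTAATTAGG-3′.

5'-CCTAATTACTGTTATACTCTTCAAAAGCGCGGAAAAAGGGCACAAATCGT-3'

Complement each base (A↔T, G↔C): TGCTAAACACGGGAAAAAGGCGCGAAAACTTCTCATATTGTCATTAATCC. Then reverse.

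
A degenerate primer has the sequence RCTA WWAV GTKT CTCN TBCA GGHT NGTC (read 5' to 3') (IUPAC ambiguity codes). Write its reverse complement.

Standard pairs A↔T, G↔C; ambiguity codes pair R↔Y, K↔M, W↔W, B↔V, H↔D, N↔N. Complement (YGATWWTBCAMAGAGNAVGTCCDANCAG), then reverse for 5'→3'.

5'-GACNADCCTGVANGAGAMACBTWWTAGY-3'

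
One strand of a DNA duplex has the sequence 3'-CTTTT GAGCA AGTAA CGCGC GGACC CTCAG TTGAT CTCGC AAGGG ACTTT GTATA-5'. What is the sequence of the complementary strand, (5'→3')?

5'-GAAAACTCGTTCATTGCGCGCCTGGGAGTCAACTAGAGCGTTCCCTGAAACATAT-3'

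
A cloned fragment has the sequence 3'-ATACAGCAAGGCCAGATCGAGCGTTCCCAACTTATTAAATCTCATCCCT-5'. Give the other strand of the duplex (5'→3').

The strand is given 3'→5', so its complement runs 5'→3' in the same left-to-right order: pair each base A↔T, G↔C.

5'-TATGTCGTTCCGGTCTAGCTCGCAAGGGTTGAATAATTTAGAGTAGGGA-3'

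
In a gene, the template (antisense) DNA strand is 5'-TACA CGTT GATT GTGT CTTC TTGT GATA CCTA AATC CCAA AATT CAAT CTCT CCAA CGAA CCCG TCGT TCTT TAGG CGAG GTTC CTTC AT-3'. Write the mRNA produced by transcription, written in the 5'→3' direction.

RNA polymerase reads the template 3'→5' and synthesizes mRNA 5'→3' by base-pairing (A→U, T→A, G↔C). The complement of the template is ATGTGCAACTAACACAGAAGAACACTATGGATTTAGGGTTTTAAGTTAGAGAGGTTGCTTGGGCAGCAAGAAATCCGCTCCAAGGAAGTA; antiparallel, so 5'→3' the coding strand is ATGAAGGAACCTCGCCTAAAGAACGACGGGTTCGTTGGAGAGATTGAATTTTGGGATTTAGGTATCACAAGAAGACACAATCAACGTGTA. Replace T with U for the mRNA.

5'-AUGAAGGAACCUCGCCUAAAGAACGACGGGUUCGUUGGAGAGAUUGAAUUUUGGGAUUUAGGUAUCACAAGAAGACACAAUCAACGUGUA-3'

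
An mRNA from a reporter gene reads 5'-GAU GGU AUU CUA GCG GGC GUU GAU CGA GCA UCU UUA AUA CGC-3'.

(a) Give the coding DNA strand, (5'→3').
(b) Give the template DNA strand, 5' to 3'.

(a) The coding strand matches the mRNA with U→T.
(b) The template strand is the reverse complement of the coding strand.

(a) 5'-GATGGTATTCTAGCGGGCGTTGATCGAGCATCTTTAATACGC-3'
(b) 5′-GCGTATTAAAGATGCTCGATCAACGCCCGCTAGAATACCATC-3′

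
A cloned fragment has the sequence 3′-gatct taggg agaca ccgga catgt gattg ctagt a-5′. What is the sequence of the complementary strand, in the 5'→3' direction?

5'-CTAGAATCCCTCTGTGGCCTGTACACTAACGATCAT-3'

The strand is given 3'→5', so its complement runs 5'→3' in the same left-to-right order: pair each base A↔T, G↔C.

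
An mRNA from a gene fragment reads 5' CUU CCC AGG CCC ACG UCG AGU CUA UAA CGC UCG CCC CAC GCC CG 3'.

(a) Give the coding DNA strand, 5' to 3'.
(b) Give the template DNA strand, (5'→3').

(a) 5'-CTTCCCAGGCCCACGTCGAGTCTATAACGCTCGCCCCACGCCCG-3'
(b) 5'-CGGGCGTGGGGCGAGCGTTATAGACTCGACGTGGGCCTGGGAAG-3'

(a) The coding strand matches the mRNA with U→T.
(b) The template strand is the reverse complement of the coding strand.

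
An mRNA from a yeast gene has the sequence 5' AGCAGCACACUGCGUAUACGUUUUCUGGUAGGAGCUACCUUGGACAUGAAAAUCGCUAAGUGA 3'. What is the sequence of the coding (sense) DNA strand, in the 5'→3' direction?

5'-AGCAGCACACTGCGTATACGTTTTCTGGTAGGAGCTACCTTGGACATGAAAATCGCTAAGTGA-3'

The coding DNA strand has the same 5'→3' sequence as the mRNA with U replaced by T.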